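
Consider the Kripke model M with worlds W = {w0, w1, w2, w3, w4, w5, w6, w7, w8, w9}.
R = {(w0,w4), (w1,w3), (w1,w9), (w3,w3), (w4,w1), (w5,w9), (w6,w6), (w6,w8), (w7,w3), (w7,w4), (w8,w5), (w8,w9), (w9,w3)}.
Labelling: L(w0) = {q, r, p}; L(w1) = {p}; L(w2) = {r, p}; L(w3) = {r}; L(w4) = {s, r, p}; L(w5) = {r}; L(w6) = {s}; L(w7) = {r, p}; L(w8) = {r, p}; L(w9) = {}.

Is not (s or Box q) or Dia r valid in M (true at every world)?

Let φ = not (s or Box q) or Dia r. Evaluate φ at each world:
  w0 (successors {w4}): φ is true.
  w1 (successors {w3, w9}): φ is true.
  w2 (successors ∅): φ is false.
  w3 (successors {w3}): φ is true.
  w4 (successors {w1}): φ is false.
  w5 (successors {w9}): φ is true.
  w6 (successors {w6, w8}): φ is true.
  w7 (successors {w3, w4}): φ is true.
  w8 (successors {w5, w9}): φ is true.
  w9 (successors {w3}): φ is true.
Detail at w2 (counterexample):
  At w2: not (s or Box q) is false, Dia r is false, so not (s or Box q) or Dia r is false.
    At w2: s or Box q is true, so not (s or Box q) is false.
      At w2: s is false, Box q is true, so s or Box q is true.
    At w2: no accessible worlds, so Dia r is false.

No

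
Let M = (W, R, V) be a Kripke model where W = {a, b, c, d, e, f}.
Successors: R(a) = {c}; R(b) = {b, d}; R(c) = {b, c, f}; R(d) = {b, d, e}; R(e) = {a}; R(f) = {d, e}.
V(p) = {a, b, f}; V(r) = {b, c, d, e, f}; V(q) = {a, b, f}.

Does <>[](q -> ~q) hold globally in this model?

No

Recall that []ψ holds at a world iff ψ holds at every accessible world, and <>ψ holds iff ψ holds at some accessible world.
Let φ = <>[](q -> ~q). Evaluate φ at each world:
  a (successors {c}): φ is false.
  b (successors {b, d}): φ is false.
  c (successors {b, c, f}): φ is true.
  d (successors {b, d, e}): φ is false.
  e (successors {a}): φ is true.
  f (successors {d, e}): φ is false.
Detail at a (counterexample):
  At a: <>[](q -> ~q) requires [](q -> ~q) at some successor in {c}.
    At c: [](q -> ~q) is false.
  So <>[](q -> ~q) is false at a.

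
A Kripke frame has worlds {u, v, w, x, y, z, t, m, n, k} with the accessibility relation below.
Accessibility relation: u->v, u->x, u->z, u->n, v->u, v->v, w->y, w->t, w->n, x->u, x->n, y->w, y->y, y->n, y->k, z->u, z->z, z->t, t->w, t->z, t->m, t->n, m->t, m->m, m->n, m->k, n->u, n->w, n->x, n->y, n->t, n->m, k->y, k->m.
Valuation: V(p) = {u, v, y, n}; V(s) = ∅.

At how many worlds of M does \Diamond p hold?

Recall that \Diamond ψ holds at a world iff ψ holds at some accessible world.
Let φ = \Diamond p. Evaluate φ at each world:
  u (successors {v, x, z, n}): φ is true.
  v (successors {u, v}): φ is true.
  w (successors {y, t, n}): φ is true.
  x (successors {u, n}): φ is true.
  y (successors {w, y, n, k}): φ is true.
  z (successors {u, z, t}): φ is true.
  t (successors {w, z, m, n}): φ is true.
  m (successors {t, m, n, k}): φ is true.
  n (successors {u, w, x, y, t, m}): φ is true.
  k (successors {y, m}): φ is true.
For instance, at x:
  At x: \Diamond p requires p at some successor in {u, n}.
    p holds at u, so \Diamond p is true at x.
Satisfying worlds: {u, v, w, x, y, z, t, m, n, k}

10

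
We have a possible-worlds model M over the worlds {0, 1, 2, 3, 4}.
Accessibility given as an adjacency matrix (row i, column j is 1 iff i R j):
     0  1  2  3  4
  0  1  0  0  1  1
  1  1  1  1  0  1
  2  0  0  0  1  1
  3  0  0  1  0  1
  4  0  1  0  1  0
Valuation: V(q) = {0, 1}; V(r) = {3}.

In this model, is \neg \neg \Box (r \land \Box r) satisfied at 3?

At 3: \neg \Box (r \land \Box r) is true, so \neg \neg \Box (r \land \Box r) is false.
  At 3: \Box (r \land \Box r) is false, so \neg \Box (r \land \Box r) is true.
    At 3: \Box (r \land \Box r) requires r \land \Box r at every successor {2, 4}.
      r \land \Box r fails at 2, so \Box (r \land \Box r) is false at 3.

No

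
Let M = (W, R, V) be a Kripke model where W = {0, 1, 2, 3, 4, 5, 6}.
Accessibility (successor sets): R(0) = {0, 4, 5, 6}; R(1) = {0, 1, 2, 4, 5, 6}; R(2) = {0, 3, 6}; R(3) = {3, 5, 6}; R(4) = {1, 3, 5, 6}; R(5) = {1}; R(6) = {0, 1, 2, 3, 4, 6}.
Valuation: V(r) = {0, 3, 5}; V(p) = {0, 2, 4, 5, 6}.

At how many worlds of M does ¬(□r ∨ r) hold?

4

Let φ = ¬(□r ∨ r). Evaluate φ at each world:
  0 (successors {0, 4, 5, 6}): φ is false.
  1 (successors {0, 1, 2, 4, 5, 6}): φ is true.
  2 (successors {0, 3, 6}): φ is true.
  3 (successors {3, 5, 6}): φ is false.
  4 (successors {1, 3, 5, 6}): φ is true.
  5 (successors {1}): φ is false.
  6 (successors {0, 1, 2, 3, 4, 6}): φ is true.
For instance, at 0:
  At 0: □r ∨ r is true, so ¬(□r ∨ r) is false.
    At 0: □r is false, r is true, so □r ∨ r is true.
      At 0: □r requires r at every successor {0, 4, 5, 6}.
        r fails at 4, so □r is false at 0.
Satisfying worlds: {1, 2, 4, 6}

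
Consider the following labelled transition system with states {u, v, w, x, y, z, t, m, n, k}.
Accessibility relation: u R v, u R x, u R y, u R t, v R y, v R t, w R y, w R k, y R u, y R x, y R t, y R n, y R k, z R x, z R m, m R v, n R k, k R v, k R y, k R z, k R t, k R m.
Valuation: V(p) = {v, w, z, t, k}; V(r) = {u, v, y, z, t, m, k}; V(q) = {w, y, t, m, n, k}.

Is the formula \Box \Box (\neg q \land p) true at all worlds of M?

No

Recall that \Box ψ holds at a world iff ψ holds at every accessible world, and \Diamond ψ holds iff ψ holds at some accessible world.
Let φ = \Box \Box (\neg q \land p). Evaluate φ at each world:
  u (successors {v, x, y, t}): φ is false.
  v (successors {y, t}): φ is false.
  w (successors {y, k}): φ is false.
  x (successors ∅): φ is true.
  y (successors {u, x, t, n, k}): φ is false.
  z (successors {x, m}): φ is true.
  t (successors ∅): φ is true.
  m (successors {v}): φ is false.
  n (successors {k}): φ is false.
  k (successors {v, y, z, t, m}): φ is false.
Detail at u (counterexample):
  At u: \Box \Box (\neg q \land p) requires \Box (\neg q \land p) at every successor {v, x, y, t}.
    \Box (\neg q \land p) fails at v, so \Box \Box (\neg q \land p) is false at u.
      At v: \Box (\neg q \land p) requires \neg q \land p at every successor {y, t}.
        \neg q \land p fails at y, so \Box (\neg q \land p) is false at v.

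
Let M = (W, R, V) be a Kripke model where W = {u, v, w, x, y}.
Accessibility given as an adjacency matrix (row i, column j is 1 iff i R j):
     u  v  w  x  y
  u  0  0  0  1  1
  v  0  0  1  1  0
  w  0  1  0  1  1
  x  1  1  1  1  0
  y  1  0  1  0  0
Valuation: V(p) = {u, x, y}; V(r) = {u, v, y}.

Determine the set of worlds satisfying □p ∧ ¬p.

Let φ = □p ∧ ¬p. Evaluate φ at each world:
  u (successors {x, y}): φ is false.
  v (successors {w, x}): φ is false.
  w (successors {v, x, y}): φ is false.
  x (successors {u, v, w, x}): φ is false.
  y (successors {u, w}): φ is false.
For instance, at u:
  At u: □p is true, ¬p is false, so □p ∧ ¬p is false.
    At u: □p requires p at every successor {x, y}.
      At x: p is true.
      At y: p is true.
    So □p is true at u.
Satisfying worlds: none.

none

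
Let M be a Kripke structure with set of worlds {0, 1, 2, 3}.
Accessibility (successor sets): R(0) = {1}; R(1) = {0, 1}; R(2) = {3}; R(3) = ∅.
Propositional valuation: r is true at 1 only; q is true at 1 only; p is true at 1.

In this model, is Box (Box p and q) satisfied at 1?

No

At 1: Box (Box p and q) requires Box p and q at every successor {0, 1}.
  Box p and q fails at 0, so Box (Box p and q) is false at 1.
    At 0: Box p is true, q is false, so Box p and q is false.
      At 0: Box p requires p at every successor {1}.
        At 1: p is true.
      So Box p is true at 0.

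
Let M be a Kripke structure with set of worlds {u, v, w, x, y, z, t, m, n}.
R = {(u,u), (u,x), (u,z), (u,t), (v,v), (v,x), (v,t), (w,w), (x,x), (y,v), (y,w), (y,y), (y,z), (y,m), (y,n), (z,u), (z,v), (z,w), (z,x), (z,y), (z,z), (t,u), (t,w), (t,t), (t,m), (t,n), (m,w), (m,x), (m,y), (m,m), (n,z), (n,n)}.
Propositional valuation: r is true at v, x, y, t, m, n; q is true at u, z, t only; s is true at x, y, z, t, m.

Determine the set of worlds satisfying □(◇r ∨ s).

u, v, x, n

Let φ = □(◇r ∨ s). Evaluate φ at each world:
  u (successors {u, x, z, t}): φ is true.
  v (successors {v, x, t}): φ is true.
  w (successors {w}): φ is false.
  x (successors {x}): φ is true.
  y (successors {v, w, y, z, m, n}): φ is false.
  z (successors {u, v, w, x, y, z}): φ is false.
  t (successors {u, w, t, m, n}): φ is false.
  m (successors {w, x, y, m}): φ is false.
  n (successors {z, n}): φ is true.
For instance, at w:
  At w: □(◇r ∨ s) requires ◇r ∨ s at every successor {w}.
    ◇r ∨ s fails at w, so □(◇r ∨ s) is false at w.
      At w: ◇r is false, s is false, so ◇r ∨ s is false.
Satisfying worlds: {u, v, x, n}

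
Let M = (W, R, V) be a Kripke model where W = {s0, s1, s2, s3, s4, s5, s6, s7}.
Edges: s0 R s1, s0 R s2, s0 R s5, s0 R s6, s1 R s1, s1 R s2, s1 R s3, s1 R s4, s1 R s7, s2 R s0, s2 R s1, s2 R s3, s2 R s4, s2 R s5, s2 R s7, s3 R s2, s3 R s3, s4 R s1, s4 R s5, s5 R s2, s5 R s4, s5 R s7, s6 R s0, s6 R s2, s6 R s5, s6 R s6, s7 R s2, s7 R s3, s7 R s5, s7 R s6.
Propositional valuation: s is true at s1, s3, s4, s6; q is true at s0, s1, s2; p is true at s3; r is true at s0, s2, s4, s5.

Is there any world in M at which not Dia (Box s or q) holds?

No

Recall that Box ψ holds at a world iff ψ holds at every accessible world, and Dia ψ holds iff ψ holds at some accessible world.
Let φ = not Dia (Box s or q). Evaluate φ at each world:
  s0 (successors {s1, s2, s5, s6}): φ is false.
  s1 (successors {s1, s2, s3, s4, s7}): φ is false.
  s2 (successors {s0, s1, s3, s4, s5, s7}): φ is false.
  s3 (successors {s2, s3}): φ is false.
  s4 (successors {s1, s5}): φ is false.
  s5 (successors {s2, s4, s7}): φ is false.
  s6 (successors {s0, s2, s5, s6}): φ is false.
  s7 (successors {s2, s3, s5, s6}): φ is false.
For instance, at s6:
  At s6: Dia (Box s or q) is true, so not Dia (Box s or q) is false.
    At s6: Dia (Box s or q) requires Box s or q at some successor in {s0, s2, s5, s6}.
      Box s or q holds at s0, so Dia (Box s or q) is true at s6.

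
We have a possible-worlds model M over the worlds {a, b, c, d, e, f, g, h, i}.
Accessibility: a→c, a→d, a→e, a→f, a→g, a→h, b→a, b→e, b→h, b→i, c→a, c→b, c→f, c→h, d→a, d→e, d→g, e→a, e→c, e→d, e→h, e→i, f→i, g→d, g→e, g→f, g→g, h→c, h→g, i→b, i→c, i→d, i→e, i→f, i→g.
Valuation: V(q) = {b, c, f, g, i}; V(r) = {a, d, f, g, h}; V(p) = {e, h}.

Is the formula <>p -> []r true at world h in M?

At h: <>p is false, []r is false, so <>p -> []r is true.
  At h: <>p requires p at some successor in {c, g}.
    At c: p is false.
    At g: p is false.
  So <>p is false at h.
  At h: []r requires r at every successor {c, g}.
    r fails at c, so []r is false at h.

Yes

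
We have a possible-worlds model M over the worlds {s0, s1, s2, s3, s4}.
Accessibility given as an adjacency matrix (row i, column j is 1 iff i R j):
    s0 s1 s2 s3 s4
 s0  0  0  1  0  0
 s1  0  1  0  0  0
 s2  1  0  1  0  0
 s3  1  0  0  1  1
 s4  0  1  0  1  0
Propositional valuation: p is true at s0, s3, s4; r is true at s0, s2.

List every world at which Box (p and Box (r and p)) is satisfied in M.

Let φ = Box (p and Box (r and p)). Evaluate φ at each world:
  s0 (successors {s2}): φ is false.
  s1 (successors {s1}): φ is false.
  s2 (successors {s0, s2}): φ is false.
  s3 (successors {s0, s3, s4}): φ is false.
  s4 (successors {s1, s3}): φ is false.
For instance, at s2:
  At s2: Box (p and Box (r and p)) requires p and Box (r and p) at every successor {s0, s2}.
    p and Box (r and p) fails at s0, so Box (p and Box (r and p)) is false at s2.
      At s0: p is true, Box (r and p) is false, so p and Box (r and p) is false.
Satisfying worlds: none.

none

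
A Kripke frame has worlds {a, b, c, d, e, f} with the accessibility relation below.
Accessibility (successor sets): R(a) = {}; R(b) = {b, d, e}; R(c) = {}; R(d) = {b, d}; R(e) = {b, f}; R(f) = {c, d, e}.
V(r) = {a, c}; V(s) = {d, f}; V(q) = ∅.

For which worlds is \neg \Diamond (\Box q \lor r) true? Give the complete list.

Recall that \Box ψ holds at a world iff ψ holds at every accessible world, and \Diamond ψ holds iff ψ holds at some accessible world.
Let φ = \neg \Diamond (\Box q \lor r). Evaluate φ at each world:
  a (successors ∅): φ is true.
  b (successors {b, d, e}): φ is true.
  c (successors ∅): φ is true.
  d (successors {b, d}): φ is true.
  e (successors {b, f}): φ is true.
  f (successors {c, d, e}): φ is false.
For instance, at f:
  At f: \Diamond (\Box q \lor r) is true, so \neg \Diamond (\Box q \lor r) is false.
    At f: \Diamond (\Box q \lor r) requires \Box q \lor r at some successor in {c, d, e}.
      \Box q \lor r holds at c, so \Diamond (\Box q \lor r) is true at f.
Satisfying worlds: {a, b, c, d, e}

a, b, c, d, e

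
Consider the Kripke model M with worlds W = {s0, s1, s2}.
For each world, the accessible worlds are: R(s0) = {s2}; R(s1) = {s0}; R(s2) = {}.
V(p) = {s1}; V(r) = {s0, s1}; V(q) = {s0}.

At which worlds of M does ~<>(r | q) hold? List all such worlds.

Recall that <>ψ holds at a world iff ψ holds at some accessible world.
Let φ = ~<>(r | q). Evaluate φ at each world:
  s0 (successors {s2}): φ is true.
  s1 (successors {s0}): φ is false.
  s2 (successors ∅): φ is true.
For instance, at s0:
  At s0: <>(r | q) is false, so ~<>(r | q) is true.
    At s0: <>(r | q) requires r | q at some successor in {s2}.
      At s2: r | q is false.
    So <>(r | q) is false at s0.
Satisfying worlds: {s0, s2}

s0, s2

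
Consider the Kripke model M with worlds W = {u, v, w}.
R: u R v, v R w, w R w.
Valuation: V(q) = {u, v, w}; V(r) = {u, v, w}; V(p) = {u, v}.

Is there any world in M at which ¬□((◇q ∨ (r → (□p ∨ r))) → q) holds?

No

Let φ = ¬□((◇q ∨ (r → (□p ∨ r))) → q). Evaluate φ at each world:
  u (successors {v}): φ is false.
  v (successors {w}): φ is false.
  w (successors {w}): φ is false.
For instance, at v:
  At v: □((◇q ∨ (r → (□p ∨ r))) → q) is true, so ¬□((◇q ∨ (r → (□p ∨ r))) → q) is false.
    At v: □((◇q ∨ (r → (□p ∨ r))) → q) requires (◇q ∨ (r → (□p ∨ r))) → q at every successor {w}.
      At w: (◇q ∨ (r → (□p ∨ r))) → q is true.
    So □((◇q ∨ (r → (□p ∨ r))) → q) is true at v.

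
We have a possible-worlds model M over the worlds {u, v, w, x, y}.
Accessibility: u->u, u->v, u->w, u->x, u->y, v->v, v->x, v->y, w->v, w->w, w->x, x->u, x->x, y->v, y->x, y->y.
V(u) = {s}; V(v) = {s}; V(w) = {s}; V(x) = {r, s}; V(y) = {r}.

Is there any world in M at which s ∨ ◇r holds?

Yes

Let φ = s ∨ ◇r. Evaluate φ at each world:
  u (successors {u, v, w, x, y}): φ is true.
  v (successors {v, x, y}): φ is true.
  w (successors {v, w, x}): φ is true.
  x (successors {u, x}): φ is true.
  y (successors {v, x, y}): φ is true.
Detail at u (witness):
  At u: s is true, ◇r is true, so s ∨ ◇r is true.
    At u: ◇r requires r at some successor in {u, v, w, x, y}.
      r holds at x, so ◇r is true at u.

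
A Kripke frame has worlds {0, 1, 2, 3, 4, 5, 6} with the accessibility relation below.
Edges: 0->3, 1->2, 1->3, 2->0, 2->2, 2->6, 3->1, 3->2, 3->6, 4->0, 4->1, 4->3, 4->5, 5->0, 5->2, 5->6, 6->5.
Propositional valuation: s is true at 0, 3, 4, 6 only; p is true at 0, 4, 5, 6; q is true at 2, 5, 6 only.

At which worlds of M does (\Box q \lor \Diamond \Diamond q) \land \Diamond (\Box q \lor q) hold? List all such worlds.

Let φ = (\Box q \lor \Diamond \Diamond q) \land \Diamond (\Box q \lor q). Evaluate φ at each world:
  0 (successors {3}): φ is false.
  1 (successors {2, 3}): φ is true.
  2 (successors {0, 2, 6}): φ is true.
  3 (successors {1, 2, 6}): φ is true.
  4 (successors {0, 1, 3, 5}): φ is true.
  5 (successors {0, 2, 6}): φ is true.
  6 (successors {5}): φ is true.
For instance, at 0:
  At 0: \Box q \lor \Diamond \Diamond q is true, \Diamond (\Box q \lor q) is false, so (\Box q \lor \Diamond \Diamond q) \land \Diamond (\Box q \lor q) is false.
    At 0: \Box q is false, \Diamond \Diamond q is true, so \Box q \lor \Diamond \Diamond q is true.
      At 0: \Box q requires q at every successor {3}.
        q fails at 3, so \Box q is false at 0.
      At 0: \Diamond \Diamond q requires \Diamond q at some successor in {3}.
        \Diamond q holds at 3, so \Diamond \Diamond q is true at 0.
    At 0: \Diamond (\Box q \lor q) requires \Box q \lor q at some successor in {3}.
      At 3: \Box q \lor q is false.
    So \Diamond (\Box q \lor q) is false at 0.
Satisfying worlds: {1, 2, 3, 4, 5, 6}

1, 2, 3, 4, 5, 6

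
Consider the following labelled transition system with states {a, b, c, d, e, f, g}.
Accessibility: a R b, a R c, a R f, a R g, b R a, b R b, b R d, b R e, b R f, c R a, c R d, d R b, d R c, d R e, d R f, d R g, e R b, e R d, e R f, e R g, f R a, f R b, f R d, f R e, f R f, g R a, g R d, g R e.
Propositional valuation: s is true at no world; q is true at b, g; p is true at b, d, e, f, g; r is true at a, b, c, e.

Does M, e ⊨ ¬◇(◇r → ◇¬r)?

Recall that ◇ψ holds at a world iff ψ holds at some accessible world.
At e: ◇(◇r → ◇¬r) is true, so ¬◇(◇r → ◇¬r) is false.
  At e: ◇(◇r → ◇¬r) requires ◇r → ◇¬r at some successor in {b, d, f, g}.
    ◇r → ◇¬r holds at b, so ◇(◇r → ◇¬r) is true at e.
      At b: ◇r is true, ◇¬r is true, so ◇r → ◇¬r is true.

No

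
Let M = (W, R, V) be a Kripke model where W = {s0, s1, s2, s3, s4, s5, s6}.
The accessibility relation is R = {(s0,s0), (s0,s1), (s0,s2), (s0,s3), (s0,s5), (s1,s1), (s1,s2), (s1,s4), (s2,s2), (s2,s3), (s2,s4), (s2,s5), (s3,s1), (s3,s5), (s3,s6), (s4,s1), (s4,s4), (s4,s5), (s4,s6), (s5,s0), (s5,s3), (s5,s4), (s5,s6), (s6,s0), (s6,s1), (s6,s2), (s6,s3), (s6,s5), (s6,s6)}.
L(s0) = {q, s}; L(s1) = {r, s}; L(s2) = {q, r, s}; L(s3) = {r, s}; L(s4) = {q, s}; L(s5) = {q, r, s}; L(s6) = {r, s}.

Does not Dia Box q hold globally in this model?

Yes

Let φ = not Dia Box q. Evaluate φ at each world:
  s0 (successors {s0, s1, s2, s3, s5}): φ is true.
  s1 (successors {s1, s2, s4}): φ is true.
  s2 (successors {s2, s3, s4, s5}): φ is true.
  s3 (successors {s1, s5, s6}): φ is true.
  s4 (successors {s1, s4, s5, s6}): φ is true.
  s5 (successors {s0, s3, s4, s6}): φ is true.
  s6 (successors {s0, s1, s2, s3, s5, s6}): φ is true.
For instance, at s0:
  At s0: Dia Box q is false, so not Dia Box q is true.
    At s0: Dia Box q requires Box q at some successor in {s0, s1, s2, s3, s5}.
      At s0: Box q is false.
      At s1: Box q is false.
      At s2: Box q is false.
      At s3: Box q is false.
      At s5: Box q is false.
    So Dia Box q is false at s0.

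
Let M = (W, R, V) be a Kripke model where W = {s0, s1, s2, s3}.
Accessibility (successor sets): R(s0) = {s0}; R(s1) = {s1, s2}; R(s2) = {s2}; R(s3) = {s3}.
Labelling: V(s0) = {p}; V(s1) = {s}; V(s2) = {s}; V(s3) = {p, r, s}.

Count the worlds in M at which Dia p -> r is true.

Let φ = Dia p -> r. Evaluate φ at each world:
  s0 (successors {s0}): φ is false.
  s1 (successors {s1, s2}): φ is true.
  s2 (successors {s2}): φ is true.
  s3 (successors {s3}): φ is true.
For instance, at s0:
  At s0: Dia p is true, r is false, so Dia p -> r is false.
    At s0: Dia p requires p at some successor in {s0}.
      p holds at s0, so Dia p is true at s0.
Satisfying worlds: {s1, s2, s3}

3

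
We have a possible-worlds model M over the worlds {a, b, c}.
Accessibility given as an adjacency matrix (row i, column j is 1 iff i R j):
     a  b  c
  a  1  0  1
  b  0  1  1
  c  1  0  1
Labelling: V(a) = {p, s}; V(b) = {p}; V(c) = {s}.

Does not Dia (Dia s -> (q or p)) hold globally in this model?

Let φ = not Dia (Dia s -> (q or p)). Evaluate φ at each world:
  a (successors {a, c}): φ is false.
  b (successors {b, c}): φ is false.
  c (successors {a, c}): φ is false.
Detail at a (counterexample):
  At a: Dia (Dia s -> (q or p)) is true, so not Dia (Dia s -> (q or p)) is false.
    At a: Dia (Dia s -> (q or p)) requires Dia s -> (q or p) at some successor in {a, c}.
      Dia s -> (q or p) holds at a, so Dia (Dia s -> (q or p)) is true at a.

No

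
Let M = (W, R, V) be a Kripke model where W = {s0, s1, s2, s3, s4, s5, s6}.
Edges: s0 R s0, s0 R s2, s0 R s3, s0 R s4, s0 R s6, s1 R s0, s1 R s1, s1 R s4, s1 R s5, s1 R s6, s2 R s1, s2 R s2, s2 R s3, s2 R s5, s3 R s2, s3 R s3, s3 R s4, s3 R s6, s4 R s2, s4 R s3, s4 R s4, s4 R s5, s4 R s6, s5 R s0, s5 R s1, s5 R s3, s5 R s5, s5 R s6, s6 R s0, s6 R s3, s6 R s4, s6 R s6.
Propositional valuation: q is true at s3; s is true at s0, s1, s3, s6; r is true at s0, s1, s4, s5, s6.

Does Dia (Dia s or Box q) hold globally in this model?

Yes

Let φ = Dia (Dia s or Box q). Evaluate φ at each world:
  s0 (successors {s0, s2, s3, s4, s6}): φ is true.
  s1 (successors {s0, s1, s4, s5, s6}): φ is true.
  s2 (successors {s1, s2, s3, s5}): φ is true.
  s3 (successors {s2, s3, s4, s6}): φ is true.
  s4 (successors {s2, s3, s4, s5, s6}): φ is true.
  s5 (successors {s0, s1, s3, s5, s6}): φ is true.
  s6 (successors {s0, s3, s4, s6}): φ is true.
For instance, at s3:
  At s3: Dia (Dia s or Box q) requires Dia s or Box q at some successor in {s2, s3, s4, s6}.
    Dia s or Box q holds at s2, so Dia (Dia s or Box q) is true at s3.
      At s2: Dia s is true, Box q is false, so Dia s or Box q is true.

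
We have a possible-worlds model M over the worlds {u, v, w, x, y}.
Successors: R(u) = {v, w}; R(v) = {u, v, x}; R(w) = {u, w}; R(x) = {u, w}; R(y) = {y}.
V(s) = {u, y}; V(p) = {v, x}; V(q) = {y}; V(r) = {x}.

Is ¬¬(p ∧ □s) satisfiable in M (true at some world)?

Let φ = ¬¬(p ∧ □s). Evaluate φ at each world:
  u (successors {v, w}): φ is false.
  v (successors {u, v, x}): φ is false.
  w (successors {u, w}): φ is false.
  x (successors {u, w}): φ is false.
  y (successors {y}): φ is false.
For instance, at w:
  At w: ¬(p ∧ □s) is true, so ¬¬(p ∧ □s) is false.
    At w: p ∧ □s is false, so ¬(p ∧ □s) is true.
      At w: p is false, □s is false, so p ∧ □s is false.

No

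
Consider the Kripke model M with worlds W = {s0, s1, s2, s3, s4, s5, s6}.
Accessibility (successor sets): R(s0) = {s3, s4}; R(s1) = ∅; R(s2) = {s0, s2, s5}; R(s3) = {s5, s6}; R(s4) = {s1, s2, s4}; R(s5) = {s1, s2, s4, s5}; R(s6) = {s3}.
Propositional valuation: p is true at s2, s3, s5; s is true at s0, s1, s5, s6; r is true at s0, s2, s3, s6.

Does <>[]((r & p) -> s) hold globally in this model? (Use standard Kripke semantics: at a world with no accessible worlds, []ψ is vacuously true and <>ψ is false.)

No

Recall that []ψ holds at a world iff ψ holds at every accessible world, and <>ψ holds iff ψ holds at some accessible world.
Let φ = <>[]((r & p) -> s). Evaluate φ at each world:
  s0 (successors {s3, s4}): φ is true.
  s1 (successors ∅): φ is false.
  s2 (successors {s0, s2, s5}): φ is false.
  s3 (successors {s5, s6}): φ is false.
  s4 (successors {s1, s2, s4}): φ is true.
  s5 (successors {s1, s2, s4, s5}): φ is true.
  s6 (successors {s3}): φ is true.
Detail at s1 (counterexample):
  At s1: no accessible worlds, so <>[]((r & p) -> s) is false.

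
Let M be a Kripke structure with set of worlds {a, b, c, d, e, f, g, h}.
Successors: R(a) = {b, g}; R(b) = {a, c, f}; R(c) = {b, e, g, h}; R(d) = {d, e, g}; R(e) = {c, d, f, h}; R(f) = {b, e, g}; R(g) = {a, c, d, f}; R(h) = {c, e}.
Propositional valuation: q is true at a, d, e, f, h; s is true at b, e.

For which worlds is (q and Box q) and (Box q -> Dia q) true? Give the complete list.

Let φ = (q and Box q) and (Box q -> Dia q). Evaluate φ at each world:
  a (successors {b, g}): φ is false.
  b (successors {a, c, f}): φ is false.
  c (successors {b, e, g, h}): φ is false.
  d (successors {d, e, g}): φ is false.
  e (successors {c, d, f, h}): φ is false.
  f (successors {b, e, g}): φ is false.
  g (successors {a, c, d, f}): φ is false.
  h (successors {c, e}): φ is false.
For instance, at c:
  At c: q and Box q is false, Box q -> Dia q is true, so (q and Box q) and (Box q -> Dia q) is false.
    At c: q is false, Box q is false, so q and Box q is false.
      At c: Box q requires q at every successor {b, e, g, h}.
        q fails at b, so Box q is false at c.
    At c: Box q is false, Dia q is true, so Box q -> Dia q is true.
      At c: Box q requires q at every successor {b, e, g, h}.
        q fails at b, so Box q is false at c.
      At c: Dia q requires q at some successor in {b, e, g, h}.
        q holds at e, so Dia q is true at c.
Satisfying worlds: none.

none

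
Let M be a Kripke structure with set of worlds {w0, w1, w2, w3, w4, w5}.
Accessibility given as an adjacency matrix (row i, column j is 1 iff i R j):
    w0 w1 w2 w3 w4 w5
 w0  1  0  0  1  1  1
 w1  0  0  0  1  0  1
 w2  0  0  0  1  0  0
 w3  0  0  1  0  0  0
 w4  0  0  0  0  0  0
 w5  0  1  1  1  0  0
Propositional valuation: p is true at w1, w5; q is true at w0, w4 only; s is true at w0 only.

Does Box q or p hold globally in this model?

Recall that Box ψ holds at a world iff ψ holds at every accessible world, and Dia ψ holds iff ψ holds at some accessible world.
Let φ = Box q or p. Evaluate φ at each world:
  w0 (successors {w0, w3, w4, w5}): φ is false.
  w1 (successors {w3, w5}): φ is true.
  w2 (successors {w3}): φ is false.
  w3 (successors {w2}): φ is false.
  w4 (successors ∅): φ is true.
  w5 (successors {w1, w2, w3}): φ is true.
Detail at w0 (counterexample):
  At w0: Box q is false, p is false, so Box q or p is false.
    At w0: Box q requires q at every successor {w0, w3, w4, w5}.
      q fails at w3, so Box q is false at w0.

No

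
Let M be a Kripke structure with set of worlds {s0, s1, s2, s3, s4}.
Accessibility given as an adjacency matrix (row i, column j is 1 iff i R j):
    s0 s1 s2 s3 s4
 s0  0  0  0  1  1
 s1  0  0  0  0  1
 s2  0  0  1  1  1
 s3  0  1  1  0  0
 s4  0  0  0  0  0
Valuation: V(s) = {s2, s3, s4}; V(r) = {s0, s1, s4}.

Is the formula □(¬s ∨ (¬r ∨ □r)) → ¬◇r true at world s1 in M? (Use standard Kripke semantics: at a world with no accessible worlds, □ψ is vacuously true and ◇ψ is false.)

No

Recall that □ψ holds at a world iff ψ holds at every accessible world, and ◇ψ holds iff ψ holds at some accessible world.
At s1: □(¬s ∨ (¬r ∨ □r)) is true, ¬◇r is false, so □(¬s ∨ (¬r ∨ □r)) → ¬◇r is false.
  At s1: □(¬s ∨ (¬r ∨ □r)) requires ¬s ∨ (¬r ∨ □r) at every successor {s4}.
      At s4: ¬s is false, ¬r ∨ □r is true, so ¬s ∨ (¬r ∨ □r) is true.
  So □(¬s ∨ (¬r ∨ □r)) is true at s1.
  At s1: ◇r is true, so ¬◇r is false.
    At s1: ◇r requires r at some successor in {s4}.
      r holds at s4, so ◇r is true at s1.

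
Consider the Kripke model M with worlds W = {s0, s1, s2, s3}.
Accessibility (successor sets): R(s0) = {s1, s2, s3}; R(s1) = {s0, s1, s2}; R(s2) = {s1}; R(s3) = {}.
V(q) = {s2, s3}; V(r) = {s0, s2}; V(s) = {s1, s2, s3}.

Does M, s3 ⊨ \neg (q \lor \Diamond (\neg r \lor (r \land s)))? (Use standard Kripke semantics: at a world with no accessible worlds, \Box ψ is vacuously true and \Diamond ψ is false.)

No

At s3: q \lor \Diamond (\neg r \lor (r \land s)) is true, so \neg (q \lor \Diamond (\neg r \lor (r \land s))) is false.
  At s3: q is true, \Diamond (\neg r \lor (r \land s)) is false, so q \lor \Diamond (\neg r \lor (r \land s)) is true.
    At s3: no accessible worlds, so \Diamond (\neg r \lor (r \land s)) is false.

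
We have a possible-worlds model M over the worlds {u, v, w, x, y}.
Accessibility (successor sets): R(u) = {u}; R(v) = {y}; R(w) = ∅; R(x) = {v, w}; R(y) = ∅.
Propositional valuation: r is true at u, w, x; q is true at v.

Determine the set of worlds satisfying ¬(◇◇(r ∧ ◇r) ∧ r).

Recall that ◇ψ holds at a world iff ψ holds at some accessible world.
Let φ = ¬(◇◇(r ∧ ◇r) ∧ r). Evaluate φ at each world:
  u (successors {u}): φ is false.
  v (successors {y}): φ is true.
  w (successors ∅): φ is true.
  x (successors {v, w}): φ is true.
  y (successors ∅): φ is true.
For instance, at v:
  At v: ◇◇(r ∧ ◇r) ∧ r is false, so ¬(◇◇(r ∧ ◇r) ∧ r) is true.
    At v: ◇◇(r ∧ ◇r) is false, r is false, so ◇◇(r ∧ ◇r) ∧ r is false.
      At v: ◇◇(r ∧ ◇r) requires ◇(r ∧ ◇r) at some successor in {y}.
        At y: ◇(r ∧ ◇r) is false.
      So ◇◇(r ∧ ◇r) is false at v.
Satisfying worlds: {v, w, x, y}

v, w, x, y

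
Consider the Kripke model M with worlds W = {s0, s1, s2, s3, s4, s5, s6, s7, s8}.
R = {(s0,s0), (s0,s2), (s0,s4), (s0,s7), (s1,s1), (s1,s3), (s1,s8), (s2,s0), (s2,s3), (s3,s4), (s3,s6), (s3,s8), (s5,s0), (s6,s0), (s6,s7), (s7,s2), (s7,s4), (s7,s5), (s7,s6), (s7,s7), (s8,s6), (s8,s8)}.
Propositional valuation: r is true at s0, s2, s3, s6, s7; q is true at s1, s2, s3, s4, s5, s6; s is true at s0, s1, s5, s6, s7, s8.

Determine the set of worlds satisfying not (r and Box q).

s0, s1, s2, s3, s4, s5, s6, s7, s8

Let φ = not (r and Box q). Evaluate φ at each world:
  s0 (successors {s0, s2, s4, s7}): φ is true.
  s1 (successors {s1, s3, s8}): φ is true.
  s2 (successors {s0, s3}): φ is true.
  s3 (successors {s4, s6, s8}): φ is true.
  s4 (successors ∅): φ is true.
  s5 (successors {s0}): φ is true.
  s6 (successors {s0, s7}): φ is true.
  s7 (successors {s2, s4, s5, s6, s7}): φ is true.
  s8 (successors {s6, s8}): φ is true.
For instance, at s6:
  At s6: r and Box q is false, so not (r and Box q) is true.
    At s6: r is true, Box q is false, so r and Box q is false.
      At s6: Box q requires q at every successor {s0, s7}.
        q fails at s0, so Box q is false at s6.
Satisfying worlds: {s0, s1, s2, s3, s4, s5, s6, s7, s8}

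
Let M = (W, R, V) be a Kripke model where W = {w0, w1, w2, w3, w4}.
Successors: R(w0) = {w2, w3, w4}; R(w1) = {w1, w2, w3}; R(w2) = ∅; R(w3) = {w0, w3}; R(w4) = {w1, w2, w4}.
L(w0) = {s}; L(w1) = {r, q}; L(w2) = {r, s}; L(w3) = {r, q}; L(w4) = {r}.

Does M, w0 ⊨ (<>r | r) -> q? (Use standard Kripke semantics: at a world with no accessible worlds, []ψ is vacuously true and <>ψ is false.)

No

At w0: <>r | r is true, q is false, so (<>r | r) -> q is false.
  At w0: <>r is true, r is false, so <>r | r is true.
    At w0: <>r requires r at some successor in {w2, w3, w4}.
      r holds at w2, so <>r is true at w0.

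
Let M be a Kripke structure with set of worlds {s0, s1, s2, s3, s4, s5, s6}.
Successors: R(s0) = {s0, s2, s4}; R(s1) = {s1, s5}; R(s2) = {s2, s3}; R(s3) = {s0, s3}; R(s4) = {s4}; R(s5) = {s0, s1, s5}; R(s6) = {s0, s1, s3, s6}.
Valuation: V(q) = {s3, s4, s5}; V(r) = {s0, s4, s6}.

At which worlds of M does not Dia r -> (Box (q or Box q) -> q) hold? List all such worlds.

Let φ = not Dia r -> (Box (q or Box q) -> q). Evaluate φ at each world:
  s0 (successors {s0, s2, s4}): φ is true.
  s1 (successors {s1, s5}): φ is true.
  s2 (successors {s2, s3}): φ is true.
  s3 (successors {s0, s3}): φ is true.
  s4 (successors {s4}): φ is true.
  s5 (successors {s0, s1, s5}): φ is true.
  s6 (successors {s0, s1, s3, s6}): φ is true.
For instance, at s4:
  At s4: not Dia r is false, Box (q or Box q) -> q is true, so not Dia r -> (Box (q or Box q) -> q) is true.
    At s4: Dia r is true, so not Dia r is false.
      At s4: Dia r requires r at some successor in {s4}.
        r holds at s4, so Dia r is true at s4.
    At s4: Box (q or Box q) is true, q is true, so Box (q or Box q) -> q is true.
      At s4: Box (q or Box q) requires q or Box q at every successor {s4}.
        At s4: q or Box q is true.
      So Box (q or Box q) is true at s4.
Satisfying worlds: {s0, s1, s2, s3, s4, s5, s6}

s0, s1, s2, s3, s4, s5, s6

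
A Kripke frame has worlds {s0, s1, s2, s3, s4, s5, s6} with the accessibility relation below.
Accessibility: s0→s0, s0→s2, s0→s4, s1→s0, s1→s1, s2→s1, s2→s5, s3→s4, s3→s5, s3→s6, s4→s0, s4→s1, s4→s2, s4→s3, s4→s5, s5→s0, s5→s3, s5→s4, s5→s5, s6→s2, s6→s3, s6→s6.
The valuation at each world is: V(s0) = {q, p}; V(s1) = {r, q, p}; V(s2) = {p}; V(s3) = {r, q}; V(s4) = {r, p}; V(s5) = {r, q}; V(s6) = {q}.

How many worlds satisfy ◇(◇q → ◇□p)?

7

Recall that □ψ holds at a world iff ψ holds at every accessible world, and ◇ψ holds iff ψ holds at some accessible world.
Let φ = ◇(◇q → ◇□p). Evaluate φ at each world:
  s0 (successors {s0, s2, s4}): φ is true.
  s1 (successors {s0, s1}): φ is true.
  s2 (successors {s1, s5}): φ is true.
  s3 (successors {s4, s5, s6}): φ is true.
  s4 (successors {s0, s1, s2, s3, s5}): φ is true.
  s5 (successors {s0, s3, s4, s5}): φ is true.
  s6 (successors {s2, s3, s6}): φ is true.
For instance, at s6:
  At s6: ◇(◇q → ◇□p) requires ◇q → ◇□p at some successor in {s2, s3, s6}.
    ◇q → ◇□p holds at s2, so ◇(◇q → ◇□p) is true at s6.
      At s2: ◇q is true, ◇□p is true, so ◇q → ◇□p is true.
Satisfying worlds: {s0, s1, s2, s3, s4, s5, s6}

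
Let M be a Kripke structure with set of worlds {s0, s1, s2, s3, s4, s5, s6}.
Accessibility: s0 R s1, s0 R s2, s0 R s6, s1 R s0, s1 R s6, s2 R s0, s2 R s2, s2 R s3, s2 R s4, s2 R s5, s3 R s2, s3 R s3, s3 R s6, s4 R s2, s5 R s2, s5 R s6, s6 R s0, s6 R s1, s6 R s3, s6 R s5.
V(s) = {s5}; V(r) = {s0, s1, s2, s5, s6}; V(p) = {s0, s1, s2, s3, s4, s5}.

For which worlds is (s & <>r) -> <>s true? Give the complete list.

Let φ = (s & <>r) -> <>s. Evaluate φ at each world:
  s0 (successors {s1, s2, s6}): φ is true.
  s1 (successors {s0, s6}): φ is true.
  s2 (successors {s0, s2, s3, s4, s5}): φ is true.
  s3 (successors {s2, s3, s6}): φ is true.
  s4 (successors {s2}): φ is true.
  s5 (successors {s2, s6}): φ is false.
  s6 (successors {s0, s1, s3, s5}): φ is true.
For instance, at s2:
  At s2: s & <>r is false, <>s is true, so (s & <>r) -> <>s is true.
    At s2: s is false, <>r is true, so s & <>r is false.
      At s2: <>r requires r at some successor in {s0, s2, s3, s4, s5}.
        r holds at s0, so <>r is true at s2.
    At s2: <>s requires s at some successor in {s0, s2, s3, s4, s5}.
      s holds at s5, so <>s is true at s2.
Satisfying worlds: {s0, s1, s2, s3, s4, s6}

s0, s1, s2, s3, s4, s6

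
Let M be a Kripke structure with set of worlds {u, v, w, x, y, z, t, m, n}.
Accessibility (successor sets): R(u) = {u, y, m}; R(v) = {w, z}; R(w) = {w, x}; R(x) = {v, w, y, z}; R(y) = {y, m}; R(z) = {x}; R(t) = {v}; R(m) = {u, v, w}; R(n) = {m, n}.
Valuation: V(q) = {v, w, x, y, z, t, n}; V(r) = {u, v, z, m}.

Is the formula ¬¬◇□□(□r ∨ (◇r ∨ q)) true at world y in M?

Yes

At y: ¬◇□□(□r ∨ (◇r ∨ q)) is false, so ¬¬◇□□(□r ∨ (◇r ∨ q)) is true.
  At y: ◇□□(□r ∨ (◇r ∨ q)) is true, so ¬◇□□(□r ∨ (◇r ∨ q)) is false.
    At y: ◇□□(□r ∨ (◇r ∨ q)) requires □□(□r ∨ (◇r ∨ q)) at some successor in {y, m}.
      □□(□r ∨ (◇r ∨ q)) holds at y, so ◇□□(□r ∨ (◇r ∨ q)) is true at y.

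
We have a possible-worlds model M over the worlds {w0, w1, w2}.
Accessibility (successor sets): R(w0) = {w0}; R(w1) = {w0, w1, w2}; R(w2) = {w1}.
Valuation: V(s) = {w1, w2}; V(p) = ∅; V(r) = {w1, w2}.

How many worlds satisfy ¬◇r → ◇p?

Let φ = ¬◇r → ◇p. Evaluate φ at each world:
  w0 (successors {w0}): φ is false.
  w1 (successors {w0, w1, w2}): φ is true.
  w2 (successors {w1}): φ is true.
For instance, at w1:
  At w1: ¬◇r is false, ◇p is false, so ¬◇r → ◇p is true.
    At w1: ◇r is true, so ¬◇r is false.
      At w1: ◇r requires r at some successor in {w0, w1, w2}.
        r holds at w1, so ◇r is true at w1.
    At w1: ◇p requires p at some successor in {w0, w1, w2}.
      At w0: p is false.
      At w1: p is false.
      At w2: p is false.
    So ◇p is false at w1.
Satisfying worlds: {w1, w2}

2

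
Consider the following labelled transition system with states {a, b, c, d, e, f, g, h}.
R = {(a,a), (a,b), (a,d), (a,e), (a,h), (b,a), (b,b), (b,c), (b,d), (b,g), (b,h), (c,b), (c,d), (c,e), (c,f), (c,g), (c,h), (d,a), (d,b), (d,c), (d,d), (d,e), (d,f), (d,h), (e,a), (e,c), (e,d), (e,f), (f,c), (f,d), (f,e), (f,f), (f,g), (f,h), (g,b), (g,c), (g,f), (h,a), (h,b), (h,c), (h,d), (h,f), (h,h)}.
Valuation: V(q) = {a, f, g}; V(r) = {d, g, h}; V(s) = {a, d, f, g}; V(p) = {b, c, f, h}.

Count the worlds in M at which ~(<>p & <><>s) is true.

Recall that <>ψ holds at a world iff ψ holds at some accessible world.
Let φ = ~(<>p & <><>s). Evaluate φ at each world:
  a (successors {a, b, d, e, h}): φ is false.
  b (successors {a, b, c, d, g, h}): φ is false.
  c (successors {b, d, e, f, g, h}): φ is false.
  d (successors {a, b, c, d, e, f, h}): φ is false.
  e (successors {a, c, d, f}): φ is false.
  f (successors {c, d, e, f, g, h}): φ is false.
  g (successors {b, c, f}): φ is false.
  h (successors {a, b, c, d, f, h}): φ is false.
For instance, at f:
  At f: <>p & <><>s is true, so ~(<>p & <><>s) is false.
    At f: <>p is true, <><>s is true, so <>p & <><>s is true.
      At f: <>p requires p at some successor in {c, d, e, f, g, h}.
        p holds at c, so <>p is true at f.
      At f: <><>s requires <>s at some successor in {c, d, e, f, g, h}.
        <>s holds at c, so <><>s is true at f.
Satisfying worlds: none.

0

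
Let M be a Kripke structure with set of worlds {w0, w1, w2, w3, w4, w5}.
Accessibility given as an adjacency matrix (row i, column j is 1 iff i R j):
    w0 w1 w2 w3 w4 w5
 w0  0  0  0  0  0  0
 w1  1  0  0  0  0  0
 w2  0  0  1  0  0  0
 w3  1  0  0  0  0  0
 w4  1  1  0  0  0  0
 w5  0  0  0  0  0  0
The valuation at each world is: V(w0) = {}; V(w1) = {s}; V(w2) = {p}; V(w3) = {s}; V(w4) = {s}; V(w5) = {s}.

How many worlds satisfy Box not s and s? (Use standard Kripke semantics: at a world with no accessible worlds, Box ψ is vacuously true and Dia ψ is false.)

3

Let φ = Box not s and s. Evaluate φ at each world:
  w0 (successors ∅): φ is false.
  w1 (successors {w0}): φ is true.
  w2 (successors {w2}): φ is false.
  w3 (successors {w0}): φ is true.
  w4 (successors {w0, w1}): φ is false.
  w5 (successors ∅): φ is true.
For instance, at w1:
  At w1: Box not s is true, s is true, so Box not s and s is true.
    At w1: Box not s requires not s at every successor {w0}.
      At w0: not s is true.
    So Box not s is true at w1.
Satisfying worlds: {w1, w3, w5}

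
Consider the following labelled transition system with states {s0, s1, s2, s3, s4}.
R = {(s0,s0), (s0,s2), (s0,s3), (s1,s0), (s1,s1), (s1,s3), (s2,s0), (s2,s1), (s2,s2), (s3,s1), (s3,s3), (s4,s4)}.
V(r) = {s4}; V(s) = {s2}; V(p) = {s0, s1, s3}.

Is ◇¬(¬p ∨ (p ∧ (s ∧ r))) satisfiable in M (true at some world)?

Yes

Let φ = ◇¬(¬p ∨ (p ∧ (s ∧ r))). Evaluate φ at each world:
  s0 (successors {s0, s2, s3}): φ is true.
  s1 (successors {s0, s1, s3}): φ is true.
  s2 (successors {s0, s1, s2}): φ is true.
  s3 (successors {s1, s3}): φ is true.
  s4 (successors {s4}): φ is false.
Detail at s0 (witness):
  At s0: ◇¬(¬p ∨ (p ∧ (s ∧ r))) requires ¬(¬p ∨ (p ∧ (s ∧ r))) at some successor in {s0, s2, s3}.
    ¬(¬p ∨ (p ∧ (s ∧ r))) holds at s0, so ◇¬(¬p ∨ (p ∧ (s ∧ r))) is true at s0.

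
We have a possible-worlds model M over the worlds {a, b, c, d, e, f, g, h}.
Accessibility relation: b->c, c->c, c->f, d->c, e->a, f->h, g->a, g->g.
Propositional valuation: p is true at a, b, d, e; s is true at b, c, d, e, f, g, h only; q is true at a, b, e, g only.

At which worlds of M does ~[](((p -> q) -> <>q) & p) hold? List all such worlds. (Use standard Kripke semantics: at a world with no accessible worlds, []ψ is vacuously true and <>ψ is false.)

b, c, d, e, f, g

Let φ = ~[](((p -> q) -> <>q) & p). Evaluate φ at each world:
  a (successors ∅): φ is false.
  b (successors {c}): φ is true.
  c (successors {c, f}): φ is true.
  d (successors {c}): φ is true.
  e (successors {a}): φ is true.
  f (successors {h}): φ is true.
  g (successors {a, g}): φ is true.
  h (successors ∅): φ is false.
For instance, at b:
  At b: [](((p -> q) -> <>q) & p) is false, so ~[](((p -> q) -> <>q) & p) is true.
    At b: [](((p -> q) -> <>q) & p) requires ((p -> q) -> <>q) & p at every successor {c}.
      ((p -> q) -> <>q) & p fails at c, so [](((p -> q) -> <>q) & p) is false at b.
Satisfying worlds: {b, c, d, e, f, g}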